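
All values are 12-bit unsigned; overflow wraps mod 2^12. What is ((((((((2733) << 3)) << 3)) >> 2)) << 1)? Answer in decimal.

1440

2733 = 101010101101
→ << 3 (mod 2^12) → 010101101000 = 1384
→ << 3 (mod 2^12) → 101101000000 = 2880
→ >> 2 → 001011010000 = 720
→ << 1 (mod 2^12) → 010110100000 = 1440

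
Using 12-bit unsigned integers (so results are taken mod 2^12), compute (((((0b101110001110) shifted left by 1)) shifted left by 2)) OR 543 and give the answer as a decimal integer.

3711

0b101110001110 = 101110001110
→ shifted left by 1 (mod 2^12) → 011100011100 = 1820
→ shifted left by 2 (mod 2^12) → 110001110000 = 3184
543 = 001000011111
→ OR → 111001111111 = 3711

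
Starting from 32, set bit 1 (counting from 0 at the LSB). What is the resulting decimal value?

34

x = 00000000100000
bit 1 is currently 0; set it via x | (1 << 1) = x | 2
→ 00000000100010 = 34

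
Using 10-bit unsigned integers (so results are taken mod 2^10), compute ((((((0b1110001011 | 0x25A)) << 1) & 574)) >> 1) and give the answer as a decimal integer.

283

0b1110001011 = 1110001011
0x25A = 1001011010
→ | → 1111011011 = 987
→ << 1 (mod 2^10) → 1110110110 = 950
574 = 1000111110
→ & → 1000110110 = 566
→ >> 1 → 0100011011 = 283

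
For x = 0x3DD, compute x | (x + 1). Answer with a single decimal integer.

991

x = 1111011101 = 989
x + 1 = 1111011110
OR    = 1111011111 = 991
(x | (x + 1) sets the lowest cleared bit.)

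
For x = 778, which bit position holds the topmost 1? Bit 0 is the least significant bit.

9

778 = 1100001010
The topmost 1 is at position 9 (since 2^9 = 512 ≤ 778 < 1024).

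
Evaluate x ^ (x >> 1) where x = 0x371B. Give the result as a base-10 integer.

x = 11011100011011 = 14107
x>>1 = 01101110001101
XOR  = 10110010010110 = 11414
(x ^ (x >> 1) gives the standard binary-reflected Gray code of x.)

11414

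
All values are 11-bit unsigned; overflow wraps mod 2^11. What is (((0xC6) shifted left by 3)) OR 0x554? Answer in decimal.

1908

0xC6 = 00011000110
→ shifted left by 3 (mod 2^11) → 11000110000 = 1584
0x554 = 10101010100
→ OR → 11101110100 = 1908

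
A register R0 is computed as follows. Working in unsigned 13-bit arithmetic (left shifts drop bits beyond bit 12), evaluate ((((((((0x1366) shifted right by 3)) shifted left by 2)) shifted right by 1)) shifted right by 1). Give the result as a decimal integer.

620

0x1366 = 1001101100110
→ shifted right by 3 → 0001001101100 = 620
→ shifted left by 2 (mod 2^13) → 0100110110000 = 2480
→ shifted right by 1 → 0010011011000 = 1240
→ shifted right by 1 → 0001001101100 = 620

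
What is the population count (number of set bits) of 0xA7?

5

0xA7 = 10100111
Count the 1s: 1 + 1 + 1 + 1 + 1 = 5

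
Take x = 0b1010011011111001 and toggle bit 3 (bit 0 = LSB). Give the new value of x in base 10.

x = 1010011011111001
bit 3 is currently 1; toggle it via x ^ (1 << 3) = x ^ 8
→ 1010011011110001 = 42737

42737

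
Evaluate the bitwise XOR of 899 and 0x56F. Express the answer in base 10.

899 = 01110000011
0x56F = 10101101111
XOR → 11011101100 = 1772

1772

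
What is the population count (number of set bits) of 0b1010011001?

5

n = 1010011001
Count the 1s: 1 + 1 + 1 + 1 + 1 = 5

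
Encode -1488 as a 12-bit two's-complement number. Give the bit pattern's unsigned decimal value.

2608

1488 in 12 bits: 010111010000
Invert: 101000101111
Add 1:  101000110000 = 2608
(Check: 2^12 - 1488 = 4096 - 1488 = 2608.)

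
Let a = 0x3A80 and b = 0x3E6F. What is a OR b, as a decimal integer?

0x3A80 = 11101010000000
0x3E6F = 11111001101111
 OR → 11111011101111 = 16111

16111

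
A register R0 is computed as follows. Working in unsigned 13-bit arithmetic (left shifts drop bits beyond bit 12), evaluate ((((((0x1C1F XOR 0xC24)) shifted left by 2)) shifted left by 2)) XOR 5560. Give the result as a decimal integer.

0x1C1F = 1110000011111
0xC24 = 0110000100100
→ XOR → 1000000111011 = 4155
→ shifted left by 2 (mod 2^13) → 0000011101100 = 236
→ shifted left by 2 (mod 2^13) → 0001110110000 = 944
5560 = 1010110111000
→ XOR → 1011000001000 = 5640

5640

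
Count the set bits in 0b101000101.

n = 101000101
Count the 1s: 1 + 1 + 1 + 1 = 4

4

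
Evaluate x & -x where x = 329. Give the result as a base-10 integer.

1

x = 101001001 = 329
-x (two's complement) = …010110111
AND   = 000000001 = 1
(x & -x isolates the lowest set bit of x.)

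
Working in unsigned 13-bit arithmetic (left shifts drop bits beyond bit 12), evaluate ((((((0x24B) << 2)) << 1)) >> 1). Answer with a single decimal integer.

2348

0x24B = 0001001001011
→ << 2 (mod 2^13) → 0100100101100 = 2348
→ << 1 (mod 2^13) → 1001001011000 = 4696
→ >> 1 → 0100100101100 = 2348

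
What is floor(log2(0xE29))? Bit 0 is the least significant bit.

0xE29 = 111000101001
The topmost 1 is at position 11 (since 2^11 = 2048 ≤ 3625 < 4096).

11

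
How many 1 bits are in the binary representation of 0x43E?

0x43E = 10000111110
Count the 1s: 1 + 1 + 1 + 1 + 1 + 1 = 6

6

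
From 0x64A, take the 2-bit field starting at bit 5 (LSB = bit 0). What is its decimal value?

v = 11001001010
Shift right by 5: 110010
Mask low 2 bits: 10 = 2

2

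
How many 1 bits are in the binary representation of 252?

252 = 11111100
Count the 1s: 1 + 1 + 1 + 1 + 1 + 1 = 6

6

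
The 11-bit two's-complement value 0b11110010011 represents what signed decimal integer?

pattern = 11110010011 (MSB is 1 ⇒ negative)
Invert: 00001101100, add 1 → 00001101101 = 109, so the value is -109.
(Equivalently: 1939 - 2^11 = 1939 - 2048 = -109.)

-109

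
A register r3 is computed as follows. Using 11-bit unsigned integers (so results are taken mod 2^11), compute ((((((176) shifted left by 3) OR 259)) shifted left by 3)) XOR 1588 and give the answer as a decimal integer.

556

176 = 00010110000
→ shifted left by 3 (mod 2^11) → 10110000000 = 1408
259 = 00100000011
→ OR → 10110000011 = 1411
→ shifted left by 3 (mod 2^11) → 10000011000 = 1048
1588 = 11000110100
→ XOR → 01000101100 = 556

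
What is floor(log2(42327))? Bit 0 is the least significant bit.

15

42327 = 1010010101010111
The topmost 1 is at position 15 (since 2^15 = 32768 ≤ 42327 < 65536).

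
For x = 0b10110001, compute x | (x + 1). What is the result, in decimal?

x = 10110001 = 177
x + 1 = 10110010
OR    = 10110011 = 179
(x | (x + 1) sets the lowest cleared bit.)

179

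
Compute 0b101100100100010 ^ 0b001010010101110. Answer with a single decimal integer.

a = 101100100100010
b = 001010010101110
XOR → 100110110001100 = 19852

19852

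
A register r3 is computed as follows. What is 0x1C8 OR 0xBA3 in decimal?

3051

0x1C8 = 000111001000
0xBA3 = 101110100011
 OR → 101111101011 = 3051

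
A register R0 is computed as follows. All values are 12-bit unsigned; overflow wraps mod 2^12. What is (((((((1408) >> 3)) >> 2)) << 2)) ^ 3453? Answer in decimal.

1408 = 010110000000
→ >> 3 → 000010110000 = 176
→ >> 2 → 000000101100 = 44
→ << 2 (mod 2^12) → 000010110000 = 176
3453 = 110101111101
→ ^ → 110111001101 = 3533

3533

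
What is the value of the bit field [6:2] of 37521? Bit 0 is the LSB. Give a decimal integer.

4

v = 1001001010010001
Shift right by 2: 10010010100100
Mask low 5 bits: 00100 = 4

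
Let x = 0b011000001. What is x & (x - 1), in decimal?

x = 11000001 = 193
x - 1 = 11000000
AND   = 11000000 = 192
(x & (x - 1) clears the lowest set bit of x.)

192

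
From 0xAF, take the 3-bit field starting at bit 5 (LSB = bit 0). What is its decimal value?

5

v = 10101111
Shift right by 5: 101
Mask low 3 bits: 101 = 5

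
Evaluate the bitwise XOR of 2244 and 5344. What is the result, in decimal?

2244 = 0100011000100
5344 = 1010011100000
XOR → 1110000100100 = 7204

7204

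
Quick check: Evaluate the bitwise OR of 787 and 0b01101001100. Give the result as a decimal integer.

863

787 = 1100010011
b = 1101001100
 OR → 1101011111 = 863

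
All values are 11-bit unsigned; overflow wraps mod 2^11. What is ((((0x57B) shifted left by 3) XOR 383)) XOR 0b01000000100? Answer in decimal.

163

0x57B = 10101111011
→ shifted left by 3 (mod 2^11) → 01111011000 = 984
383 = 00101111111
→ XOR → 01010100111 = 679
0b01000000100 = 01000000100
→ XOR → 00010100011 = 163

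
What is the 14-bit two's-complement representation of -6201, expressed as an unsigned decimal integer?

10183

6201 in 14 bits: 01100000111001
Invert: 10011111000110
Add 1:  10011111000111 = 10183
(Check: 2^14 - 6201 = 16384 - 6201 = 10183.)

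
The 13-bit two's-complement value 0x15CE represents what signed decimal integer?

-2610

pattern = 1010111001110 (MSB is 1 ⇒ negative)
Invert: 0101000110001, add 1 → 0101000110010 = 2610, so the value is -2610.
(Equivalently: 5582 - 2^13 = 5582 - 8192 = -2610.)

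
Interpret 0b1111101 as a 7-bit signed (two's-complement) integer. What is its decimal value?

pattern = 1111101 (MSB is 1 ⇒ negative)
Invert: 0000010, add 1 → 0000011 = 3, so the value is -3.
(Equivalently: 125 - 2^7 = 125 - 128 = -3.)

-3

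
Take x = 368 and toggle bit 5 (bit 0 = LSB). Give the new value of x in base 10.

336

x = 0101110000
bit 5 is currently 1; toggle it via x ^ (1 << 5) = x ^ 32
→ 0101010000 = 336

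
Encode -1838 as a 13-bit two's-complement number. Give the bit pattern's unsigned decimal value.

1838 in 13 bits: 0011100101110
Invert: 1100011010001
Add 1:  1100011010010 = 6354
(Check: 2^13 - 1838 = 8192 - 1838 = 6354.)

6354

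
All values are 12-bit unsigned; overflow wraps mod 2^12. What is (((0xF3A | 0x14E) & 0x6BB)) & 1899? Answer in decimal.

1578

0xF3A = 111100111010
0x14E = 000101001110
→ | → 111101111110 = 3966
0x6BB = 011010111011
→ & → 011000111010 = 1594
1899 = 011101101011
→ & → 011000101010 = 1578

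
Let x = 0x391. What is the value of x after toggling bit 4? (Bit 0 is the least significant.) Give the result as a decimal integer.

897

x = 01110010001
bit 4 is currently 1; toggle it via x ^ (1 << 4) = x ^ 16
→ 01110000001 = 897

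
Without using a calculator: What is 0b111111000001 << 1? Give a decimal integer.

x = 0111111000001
shift left by 1 → 1111110000010 = 8066
(equivalently, 4033 × 2^1 = 4033 × 2)

8066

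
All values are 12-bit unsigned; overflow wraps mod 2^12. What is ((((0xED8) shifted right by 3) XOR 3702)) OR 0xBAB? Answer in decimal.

4015

0xED8 = 111011011000
→ shifted right by 3 → 000111011011 = 475
3702 = 111001110110
→ XOR → 111110101101 = 4013
0xBAB = 101110101011
→ OR → 111110101111 = 4015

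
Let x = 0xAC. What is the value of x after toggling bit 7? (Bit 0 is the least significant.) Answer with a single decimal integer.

44

x = 0010101100
bit 7 is currently 1; toggle it via x ^ (1 << 7) = x ^ 128
→ 0000101100 = 44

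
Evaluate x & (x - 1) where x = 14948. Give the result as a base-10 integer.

14944

x = 11101001100100 = 14948
x - 1 = 11101001100011
AND   = 11101001100000 = 14944
(x & (x - 1) clears the lowest set bit of x.)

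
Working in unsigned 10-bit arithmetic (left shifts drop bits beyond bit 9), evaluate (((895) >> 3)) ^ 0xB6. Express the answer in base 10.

217

895 = 1101111111
→ >> 3 → 0001101111 = 111
0xB6 = 0010110110
→ ^ → 0011011001 = 217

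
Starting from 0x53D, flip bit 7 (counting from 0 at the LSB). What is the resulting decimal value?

1469

x = 010100111101
bit 7 is currently 0; toggle it via x ^ (1 << 7) = x ^ 128
→ 010110111101 = 1469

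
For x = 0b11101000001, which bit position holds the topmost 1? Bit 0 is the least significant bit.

0b11101000001 = 11101000001
The topmost 1 is at position 10 (since 2^10 = 1024 ≤ 1857 < 2048).

10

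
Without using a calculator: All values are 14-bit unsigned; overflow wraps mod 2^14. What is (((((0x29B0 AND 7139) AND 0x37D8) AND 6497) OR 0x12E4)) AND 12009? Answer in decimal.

0x29B0 = 10100110110000
7139 = 01101111100011
→ AND → 00100110100000 = 2464
0x37D8 = 11011111011000
→ AND → 00000110000000 = 384
6497 = 01100101100001
→ AND → 00000100000000 = 256
0x12E4 = 01001011100100
→ OR → 01001111100100 = 5092
12009 = 10111011101001
→ AND → 00001011100000 = 736

736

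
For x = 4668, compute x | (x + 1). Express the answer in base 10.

4669

x = 1001000111100 = 4668
x + 1 = 1001000111101
OR    = 1001000111101 = 4669
(x | (x + 1) sets the lowest cleared bit.)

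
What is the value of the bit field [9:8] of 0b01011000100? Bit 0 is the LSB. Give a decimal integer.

v = 01011000100
Shift right by 8: 010
Mask low 2 bits: 10 = 2

2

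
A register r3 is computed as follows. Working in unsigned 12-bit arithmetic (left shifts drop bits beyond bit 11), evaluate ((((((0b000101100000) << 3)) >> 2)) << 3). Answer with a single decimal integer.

0b000101100000 = 000101100000
→ << 3 (mod 2^12) → 101100000000 = 2816
→ >> 2 → 001011000000 = 704
→ << 3 (mod 2^12) → 011000000000 = 1536

1536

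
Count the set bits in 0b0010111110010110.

9

n = 10111110010110
Count the 1s: 1 + 1 + 1 + 1 + 1 + 1 + 1 + 1 + 1 = 9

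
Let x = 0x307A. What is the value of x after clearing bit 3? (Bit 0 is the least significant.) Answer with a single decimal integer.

12402

x = 11000001111010
bit 3 is currently 1; clear it via x & ~(1 << 3) = x & ~8
→ 11000001110010 = 12402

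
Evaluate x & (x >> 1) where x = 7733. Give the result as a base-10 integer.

x = 1111000110101 = 7733
x>>1 = 0111100011010
AND  = 0111000010000 = 3600
(x & (x >> 1) has a 1 wherever x has two consecutive 1 bits.)

3600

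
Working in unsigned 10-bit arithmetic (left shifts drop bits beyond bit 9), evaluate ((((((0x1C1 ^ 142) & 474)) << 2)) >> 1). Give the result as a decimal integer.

148

0x1C1 = 0111000001
142 = 0010001110
→ ^ → 0101001111 = 335
474 = 0111011010
→ & → 0101001010 = 330
→ << 2 (mod 2^10) → 0100101000 = 296
→ >> 1 → 0010010100 = 148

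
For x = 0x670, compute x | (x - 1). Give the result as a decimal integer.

1663

x = 11001110000 = 1648
x - 1 = 11001101111
OR    = 11001111111 = 1663
(x | (x - 1) sets all bits below the lowest set bit.)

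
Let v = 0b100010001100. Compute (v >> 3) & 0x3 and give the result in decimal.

v = 100010001100
Shift right by 3: 100010001
Mask low 2 bits: 01 = 1

1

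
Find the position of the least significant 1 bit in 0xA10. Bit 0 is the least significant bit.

0xA10 = 101000010000
Trailing zeros: 4, so the lowest set bit is bit 4 (value 16).

4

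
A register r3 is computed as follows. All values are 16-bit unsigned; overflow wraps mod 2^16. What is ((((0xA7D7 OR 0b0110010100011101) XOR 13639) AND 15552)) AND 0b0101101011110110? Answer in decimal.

0xA7D7 = 1010011111010111
0b0110010100011101 = 0110010100011101
→ OR → 1110011111011111 = 59359
13639 = 0011010101000111
→ XOR → 1101001010011000 = 53912
15552 = 0011110011000000
→ AND → 0001000010000000 = 4224
0b0101101011110110 = 0101101011110110
→ AND → 0001000010000000 = 4224

4224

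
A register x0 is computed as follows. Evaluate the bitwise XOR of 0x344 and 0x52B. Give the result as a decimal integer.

0x344 = 01101000100
0x52B = 10100101011
XOR → 11001101111 = 1647

1647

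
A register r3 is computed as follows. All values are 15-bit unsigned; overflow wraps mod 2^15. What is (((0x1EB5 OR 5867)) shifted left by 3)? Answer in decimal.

0x1EB5 = 001111010110101
5867 = 001011011101011
→ OR → 001111011111111 = 7935
→ shifted left by 3 (mod 2^15) → 111011111111000 = 30712

30712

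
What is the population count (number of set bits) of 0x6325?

0x6325 = 110001100100101
Count the 1s: 1 + 1 + 1 + 1 + 1 + 1 + 1 = 7

7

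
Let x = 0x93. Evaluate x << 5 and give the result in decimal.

4704

0x93 = 0000010010011
shift left by 5 → 1001001100000 = 4704
(equivalently, 147 × 2^5 = 147 × 32)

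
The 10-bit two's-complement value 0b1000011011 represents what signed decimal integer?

-485

pattern = 1000011011 (MSB is 1 ⇒ negative)
Invert: 0111100100, add 1 → 0111100101 = 485, so the value is -485.
(Equivalently: 539 - 2^10 = 539 - 1024 = -485.)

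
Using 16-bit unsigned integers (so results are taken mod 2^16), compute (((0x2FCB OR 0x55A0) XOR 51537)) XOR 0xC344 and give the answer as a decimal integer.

0x2FCB = 0010111111001011
0x55A0 = 0101010110100000
→ OR → 0111111111101011 = 32747
51537 = 1100100101010001
→ XOR → 1011011010111010 = 46778
0xC344 = 1100001101000100
→ XOR → 0111010111111110 = 30206

30206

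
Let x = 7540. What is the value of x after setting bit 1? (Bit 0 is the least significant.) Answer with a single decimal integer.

7542

x = 1110101110100
bit 1 is currently 0; set it via x | (1 << 1) = x | 2
→ 1110101110110 = 7542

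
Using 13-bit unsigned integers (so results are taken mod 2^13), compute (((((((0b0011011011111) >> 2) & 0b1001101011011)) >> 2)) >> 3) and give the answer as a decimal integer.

8

0b0011011011111 = 0011011011111
→ >> 2 → 0000110110111 = 439
0b1001101011011 = 1001101011011
→ & → 0000100010011 = 275
→ >> 2 → 0000001000100 = 68
→ >> 3 → 0000000001000 = 8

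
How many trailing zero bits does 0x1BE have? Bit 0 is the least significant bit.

1

0x1BE = 110111110
Trailing zeros: 1, so the lowest set bit is bit 1 (value 2).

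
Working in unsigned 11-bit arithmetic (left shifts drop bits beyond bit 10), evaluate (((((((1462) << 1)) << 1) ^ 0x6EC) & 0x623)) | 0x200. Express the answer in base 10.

1462 = 10110110110
→ << 1 (mod 2^11) → 01101101100 = 876
→ << 1 (mod 2^11) → 11011011000 = 1752
0x6EC = 11011101100
→ ^ → 00000110100 = 52
0x623 = 11000100011
→ & → 00000100000 = 32
0x200 = 01000000000
→ | → 01000100000 = 544

544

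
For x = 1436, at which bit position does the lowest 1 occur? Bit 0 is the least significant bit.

2

1436 = 10110011100
Trailing zeros: 2, so the lowest set bit is bit 2 (value 4).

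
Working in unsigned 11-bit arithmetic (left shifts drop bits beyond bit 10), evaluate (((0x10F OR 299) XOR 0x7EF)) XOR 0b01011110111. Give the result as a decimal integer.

1079

0x10F = 00100001111
299 = 00100101011
→ OR → 00100101111 = 303
0x7EF = 11111101111
→ XOR → 11011000000 = 1728
0b01011110111 = 01011110111
→ XOR → 10000110111 = 1079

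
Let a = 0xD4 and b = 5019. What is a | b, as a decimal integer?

0xD4 = 0000011010100
5019 = 1001110011011
 OR → 1001111011111 = 5087

5087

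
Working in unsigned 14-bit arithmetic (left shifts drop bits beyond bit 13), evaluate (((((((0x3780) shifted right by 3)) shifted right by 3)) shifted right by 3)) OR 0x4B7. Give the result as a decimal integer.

0x3780 = 11011110000000
→ shifted right by 3 → 00011011110000 = 1776
→ shifted right by 3 → 00000011011110 = 222
→ shifted right by 3 → 00000000011011 = 27
0x4B7 = 00010010110111
→ OR → 00010010111111 = 1215

1215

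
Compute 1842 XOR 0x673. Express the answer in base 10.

1842 = 11100110010
0x673 = 11001110011
XOR → 00101000001 = 321

321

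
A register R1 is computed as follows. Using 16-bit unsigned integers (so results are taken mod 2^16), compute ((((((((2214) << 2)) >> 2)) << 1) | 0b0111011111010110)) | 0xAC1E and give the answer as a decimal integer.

2214 = 0000100010100110
→ << 2 (mod 2^16) → 0010001010011000 = 8856
→ >> 2 → 0000100010100110 = 2214
→ << 1 (mod 2^16) → 0001000101001100 = 4428
0b0111011111010110 = 0111011111010110
→ | → 0111011111011110 = 30686
0xAC1E = 1010110000011110
→ | → 1111111111011110 = 65502

65502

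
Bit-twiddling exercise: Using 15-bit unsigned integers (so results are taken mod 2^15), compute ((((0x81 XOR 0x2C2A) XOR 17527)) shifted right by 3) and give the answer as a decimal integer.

0x81 = 000000010000001
0x2C2A = 010110000101010
→ XOR → 010110010101011 = 11435
17527 = 100010001110111
→ XOR → 110100011011100 = 26844
→ shifted right by 3 → 000110100011011 = 3355

3355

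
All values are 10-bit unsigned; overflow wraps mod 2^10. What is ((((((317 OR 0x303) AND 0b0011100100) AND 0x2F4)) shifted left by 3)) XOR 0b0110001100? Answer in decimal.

317 = 0100111101
0x303 = 1100000011
→ OR → 1100111111 = 831
0b0011100100 = 0011100100
→ AND → 0000100100 = 36
0x2F4 = 1011110100
→ AND → 0000100100 = 36
→ shifted left by 3 (mod 2^10) → 0100100000 = 288
0b0110001100 = 0110001100
→ XOR → 0010101100 = 172

172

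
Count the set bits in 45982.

10

45982 = 1011001110011110
Count the 1s: 1 + 1 + 1 + 1 + 1 + 1 + 1 + 1 + 1 + 1 = 10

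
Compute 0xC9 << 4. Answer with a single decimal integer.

0xC9 = 000011001001
shift left by 4 → 110010010000 = 3216
(equivalently, 201 × 2^4 = 201 × 16)

3216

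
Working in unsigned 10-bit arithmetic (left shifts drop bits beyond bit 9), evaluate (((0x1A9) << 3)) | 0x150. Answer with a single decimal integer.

0x1A9 = 0110101001
→ << 3 (mod 2^10) → 0101001000 = 328
0x150 = 0101010000
→ | → 0101011000 = 344

344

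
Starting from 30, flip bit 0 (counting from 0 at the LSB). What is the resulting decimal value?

31

x = 0000011110
bit 0 is currently 0; toggle it via x ^ (1 << 0) = x ^ 1
→ 0000011111 = 31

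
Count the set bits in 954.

954 = 1110111010
Count the 1s: 1 + 1 + 1 + 1 + 1 + 1 + 1 = 7

7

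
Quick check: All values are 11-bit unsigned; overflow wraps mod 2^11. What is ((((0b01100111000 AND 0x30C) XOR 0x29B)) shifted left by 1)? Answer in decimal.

806

0b01100111000 = 01100111000
0x30C = 01100001100
→ AND → 01100001000 = 776
0x29B = 01010011011
→ XOR → 00110010011 = 403
→ shifted left by 1 (mod 2^11) → 01100100110 = 806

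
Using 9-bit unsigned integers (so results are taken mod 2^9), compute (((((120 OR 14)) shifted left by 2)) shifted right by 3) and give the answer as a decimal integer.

63

120 = 001111000
14 = 000001110
→ OR → 001111110 = 126
→ shifted left by 2 (mod 2^9) → 111111000 = 504
→ shifted right by 3 → 000111111 = 63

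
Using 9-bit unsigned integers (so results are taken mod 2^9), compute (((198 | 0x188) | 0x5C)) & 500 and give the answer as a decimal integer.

198 = 011000110
0x188 = 110001000
→ | → 111001110 = 462
0x5C = 001011100
→ | → 111011110 = 478
500 = 111110100
→ & → 111010100 = 468

468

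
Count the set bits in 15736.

9

15736 = 11110101111000
Count the 1s: 1 + 1 + 1 + 1 + 1 + 1 + 1 + 1 + 1 = 9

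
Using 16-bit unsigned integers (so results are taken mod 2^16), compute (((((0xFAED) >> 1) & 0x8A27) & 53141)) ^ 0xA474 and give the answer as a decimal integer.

44144

0xFAED = 1111101011101101
→ >> 1 → 0111110101110110 = 32118
0x8A27 = 1000101000100111
→ & → 0000100000100110 = 2086
53141 = 1100111110010101
→ & → 0000100000000100 = 2052
0xA474 = 1010010001110100
→ ^ → 1010110001110000 = 44144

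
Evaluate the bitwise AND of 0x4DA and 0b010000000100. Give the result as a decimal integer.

1024

0x4DA = 10011011010
b = 10000000100
AND → 10000000000 = 1024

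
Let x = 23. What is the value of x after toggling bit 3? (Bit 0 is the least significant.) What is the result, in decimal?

x = 000010111
bit 3 is currently 0; toggle it via x ^ (1 << 3) = x ^ 8
→ 000011111 = 31

31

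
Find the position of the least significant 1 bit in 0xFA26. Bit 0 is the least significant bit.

0xFA26 = 1111101000100110
Trailing zeros: 1, so the lowest set bit is bit 1 (value 2).

1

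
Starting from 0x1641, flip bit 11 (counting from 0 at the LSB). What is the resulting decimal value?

7745

x = 0001011001000001
bit 11 is currently 0; toggle it via x ^ (1 << 11) = x ^ 2048
→ 0001111001000001 = 7745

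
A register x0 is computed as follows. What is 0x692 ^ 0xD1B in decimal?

0x692 = 011010010010
0xD1B = 110100011011
XOR → 101110001001 = 2953

2953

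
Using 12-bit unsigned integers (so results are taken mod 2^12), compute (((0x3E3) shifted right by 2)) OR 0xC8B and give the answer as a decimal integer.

3323

0x3E3 = 001111100011
→ shifted right by 2 → 000011111000 = 248
0xC8B = 110010001011
→ OR → 110011111011 = 3323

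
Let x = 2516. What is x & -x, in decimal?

x = 100111010100 = 2516
-x (two's complement) = …011000101100
AND   = 000000000100 = 4
(x & -x isolates the lowest set bit of x.)

4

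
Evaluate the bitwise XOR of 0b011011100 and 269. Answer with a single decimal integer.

a = 011011100
269 = 100001101
XOR → 111010001 = 465

465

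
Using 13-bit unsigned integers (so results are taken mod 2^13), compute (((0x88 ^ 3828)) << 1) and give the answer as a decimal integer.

0x88 = 0000010001000
3828 = 0111011110100
→ ^ → 0111001111100 = 3708
→ << 1 (mod 2^13) → 1110011111000 = 7416

7416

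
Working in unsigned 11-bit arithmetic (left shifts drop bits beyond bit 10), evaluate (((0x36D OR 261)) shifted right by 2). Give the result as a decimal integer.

0x36D = 01101101101
261 = 00100000101
→ OR → 01101101101 = 877
→ shifted right by 2 → 00011011011 = 219

219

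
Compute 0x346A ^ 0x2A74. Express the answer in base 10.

0x346A = 11010001101010
0x2A74 = 10101001110100
XOR → 01111000011110 = 7710

7710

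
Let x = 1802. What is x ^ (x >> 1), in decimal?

x = 11100001010 = 1802
x>>1 = 01110000101
XOR  = 10010001111 = 1167
(x ^ (x >> 1) gives the standard binary-reflected Gray code of x.)

1167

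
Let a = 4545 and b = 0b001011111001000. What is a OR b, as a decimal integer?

4545 = 1000111000001
b = 1011111001000
 OR → 1011111001001 = 6089

6089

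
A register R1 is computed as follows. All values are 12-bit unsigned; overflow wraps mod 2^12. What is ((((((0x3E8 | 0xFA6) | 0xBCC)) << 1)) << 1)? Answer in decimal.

4024

0x3E8 = 001111101000
0xFA6 = 111110100110
→ | → 111111101110 = 4078
0xBCC = 101111001100
→ | → 111111101110 = 4078
→ << 1 (mod 2^12) → 111111011100 = 4060
→ << 1 (mod 2^12) → 111110111000 = 4024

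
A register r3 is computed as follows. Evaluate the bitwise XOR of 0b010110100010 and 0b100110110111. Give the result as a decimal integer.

a = 010110100010
b = 100110110111
XOR → 110000010101 = 3093

3093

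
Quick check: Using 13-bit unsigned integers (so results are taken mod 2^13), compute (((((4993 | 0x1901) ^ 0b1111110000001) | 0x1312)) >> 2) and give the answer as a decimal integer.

4993 = 1001110000001
0x1901 = 1100100000001
→ | → 1101110000001 = 7041
0b1111110000001 = 1111110000001
→ ^ → 0010000000000 = 1024
0x1312 = 1001100010010
→ | → 1011100010010 = 5906
→ >> 2 → 0010111000100 = 1476

1476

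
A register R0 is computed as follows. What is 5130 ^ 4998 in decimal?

5130 = 1010000001010
4998 = 1001110000110
XOR → 0011110001100 = 1932

1932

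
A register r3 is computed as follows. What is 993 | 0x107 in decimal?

999

993 = 1111100001
0x107 = 0100000111
 OR → 1111100111 = 999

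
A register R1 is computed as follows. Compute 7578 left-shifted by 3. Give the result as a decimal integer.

7578 = 0001110110011010
shift left by 3 → 1110110011010000 = 60624
(equivalently, 7578 × 2^3 = 7578 × 8)

60624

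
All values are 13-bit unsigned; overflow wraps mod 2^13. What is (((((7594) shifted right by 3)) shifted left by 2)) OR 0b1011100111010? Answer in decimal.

7594 = 1110110101010
→ shifted right by 3 → 0001110110101 = 949
→ shifted left by 2 (mod 2^13) → 0111011010100 = 3796
0b1011100111010 = 1011100111010
→ OR → 1111111111110 = 8190

8190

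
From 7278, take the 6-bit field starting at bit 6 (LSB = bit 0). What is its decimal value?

v = 1110001101110
Shift right by 6: 1110001
Mask low 6 bits: 110001 = 49

49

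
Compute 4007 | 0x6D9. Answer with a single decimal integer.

4007 = 111110100111
0x6D9 = 011011011001
 OR → 111111111111 = 4095

4095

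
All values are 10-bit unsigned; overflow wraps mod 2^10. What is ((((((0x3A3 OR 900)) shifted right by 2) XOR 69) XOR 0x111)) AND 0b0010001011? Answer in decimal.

0x3A3 = 1110100011
900 = 1110000100
→ OR → 1110100111 = 935
→ shifted right by 2 → 0011101001 = 233
69 = 0001000101
→ XOR → 0010101100 = 172
0x111 = 0100010001
→ XOR → 0110111101 = 445
0b0010001011 = 0010001011
→ AND → 0010001001 = 137

137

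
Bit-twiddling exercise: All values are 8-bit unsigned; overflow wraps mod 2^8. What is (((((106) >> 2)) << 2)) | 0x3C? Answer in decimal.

124

106 = 01101010
→ >> 2 → 00011010 = 26
→ << 2 (mod 2^8) → 01101000 = 104
0x3C = 00111100
→ | → 01111100 = 124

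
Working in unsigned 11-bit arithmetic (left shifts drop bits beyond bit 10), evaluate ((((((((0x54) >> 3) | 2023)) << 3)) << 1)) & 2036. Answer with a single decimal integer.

0x54 = 00001010100
→ >> 3 → 00000001010 = 10
2023 = 11111100111
→ | → 11111101111 = 2031
→ << 3 (mod 2^11) → 11101111000 = 1912
→ << 1 (mod 2^11) → 11011110000 = 1776
2036 = 11111110100
→ & → 11011110000 = 1776

1776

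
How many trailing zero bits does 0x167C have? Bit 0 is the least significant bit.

0x167C = 1011001111100
Trailing zeros: 2, so the lowest set bit is bit 2 (value 4).

2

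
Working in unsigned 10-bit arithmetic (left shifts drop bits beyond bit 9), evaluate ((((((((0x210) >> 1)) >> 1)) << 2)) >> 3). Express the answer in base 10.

66

0x210 = 1000010000
→ >> 1 → 0100001000 = 264
→ >> 1 → 0010000100 = 132
→ << 2 (mod 2^10) → 1000010000 = 528
→ >> 3 → 0001000010 = 66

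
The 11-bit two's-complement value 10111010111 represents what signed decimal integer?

-553

pattern = 10111010111 (MSB is 1 ⇒ negative)
Invert: 01000101000, add 1 → 01000101001 = 553, so the value is -553.
(Equivalently: 1495 - 2^11 = 1495 - 2048 = -553.)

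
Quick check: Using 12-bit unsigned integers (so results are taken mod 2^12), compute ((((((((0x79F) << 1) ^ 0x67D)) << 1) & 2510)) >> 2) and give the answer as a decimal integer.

33

0x79F = 011110011111
→ << 1 (mod 2^12) → 111100111110 = 3902
0x67D = 011001111101
→ ^ → 100101000011 = 2371
→ << 1 (mod 2^12) → 001010000110 = 646
2510 = 100111001110
→ & → 000010000110 = 134
→ >> 2 → 000000100001 = 33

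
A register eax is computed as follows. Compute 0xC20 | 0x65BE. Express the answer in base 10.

28094

0xC20 = 000110000100000
0x65BE = 110010110111110
 OR → 110110110111110 = 28094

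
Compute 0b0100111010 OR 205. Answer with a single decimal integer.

511

a = 100111010
205 = 011001101
 OR → 111111111 = 511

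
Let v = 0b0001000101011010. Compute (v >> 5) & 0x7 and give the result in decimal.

v = 0001000101011010
Shift right by 5: 00010001010
Mask low 3 bits: 010 = 2

2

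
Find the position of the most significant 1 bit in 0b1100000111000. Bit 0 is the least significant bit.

0b1100000111000 = 1100000111000
The topmost 1 is at position 12 (since 2^12 = 4096 ≤ 6200 < 8192).

12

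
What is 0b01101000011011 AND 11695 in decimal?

2059

a = 01101000011011
11695 = 10110110101111
AND → 00100000001011 = 2059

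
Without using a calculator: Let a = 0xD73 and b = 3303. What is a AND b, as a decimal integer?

3171

0xD73 = 110101110011
3303 = 110011100111
AND → 110001100011 = 3171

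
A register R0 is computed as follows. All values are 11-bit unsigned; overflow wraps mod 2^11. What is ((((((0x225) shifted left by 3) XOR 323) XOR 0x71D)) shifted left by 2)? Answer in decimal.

0x225 = 01000100101
→ shifted left by 3 (mod 2^11) → 00100101000 = 296
323 = 00101000011
→ XOR → 00001101011 = 107
0x71D = 11100011101
→ XOR → 11101110110 = 1910
→ shifted left by 2 (mod 2^11) → 10111011000 = 1496

1496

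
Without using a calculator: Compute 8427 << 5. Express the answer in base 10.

269664

8427 = 0000010000011101011
shift left by 5 → 1000001110101100000 = 269664
(equivalently, 8427 × 2^5 = 8427 × 32)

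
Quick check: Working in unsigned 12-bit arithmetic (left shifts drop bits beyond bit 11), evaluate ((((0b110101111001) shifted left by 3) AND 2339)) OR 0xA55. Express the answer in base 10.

2901

0b110101111001 = 110101111001
→ shifted left by 3 (mod 2^12) → 101111001000 = 3016
2339 = 100100100011
→ AND → 100100000000 = 2304
0xA55 = 101001010101
→ OR → 101101010101 = 2901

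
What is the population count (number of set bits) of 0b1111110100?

n = 1111110100
Count the 1s: 1 + 1 + 1 + 1 + 1 + 1 + 1 = 7

7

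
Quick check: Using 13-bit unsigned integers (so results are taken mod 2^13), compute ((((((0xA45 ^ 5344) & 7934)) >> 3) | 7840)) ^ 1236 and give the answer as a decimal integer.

6944

0xA45 = 0101001000101
5344 = 1010011100000
→ ^ → 1111010100101 = 7845
7934 = 1111011111110
→ & → 1111010100100 = 7844
→ >> 3 → 0001111010100 = 980
7840 = 1111010100000
→ | → 1111111110100 = 8180
1236 = 0010011010100
→ ^ → 1101100100000 = 6944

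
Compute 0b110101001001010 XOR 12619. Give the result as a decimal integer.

a = 110101001001010
12619 = 011000101001011
XOR → 101101100000001 = 23297

23297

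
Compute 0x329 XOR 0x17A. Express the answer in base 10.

595

0x329 = 1100101001
0x17A = 0101111010
XOR → 1001010011 = 595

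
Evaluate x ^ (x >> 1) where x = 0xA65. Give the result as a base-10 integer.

3927

x = 101001100101 = 2661
x>>1 = 010100110010
XOR  = 111101010111 = 3927
(x ^ (x >> 1) gives the standard binary-reflected Gray code of x.)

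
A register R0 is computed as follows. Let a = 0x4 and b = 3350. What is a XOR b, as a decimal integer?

0x4 = 000000000100
3350 = 110100010110
XOR → 110100010010 = 3346

3346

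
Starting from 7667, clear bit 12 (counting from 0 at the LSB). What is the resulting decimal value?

x = 1110111110011
bit 12 is currently 1; clear it via x & ~(1 << 12) = x & ~4096
→ 0110111110011 = 3571

3571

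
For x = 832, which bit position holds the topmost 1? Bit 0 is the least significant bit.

9

832 = 1101000000
The topmost 1 is at position 9 (since 2^9 = 512 ≤ 832 < 1024).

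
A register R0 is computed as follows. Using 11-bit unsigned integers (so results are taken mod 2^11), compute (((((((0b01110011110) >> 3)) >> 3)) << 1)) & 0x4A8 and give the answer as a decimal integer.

8

0b01110011110 = 01110011110
→ >> 3 → 00001110011 = 115
→ >> 3 → 00000001110 = 14
→ << 1 (mod 2^11) → 00000011100 = 28
0x4A8 = 10010101000
→ & → 00000001000 = 8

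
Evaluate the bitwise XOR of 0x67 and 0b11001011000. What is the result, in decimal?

0x67 = 00001100111
b = 11001011000
XOR → 11000111111 = 1599

1599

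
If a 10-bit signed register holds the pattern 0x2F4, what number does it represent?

-268

pattern = 1011110100 (MSB is 1 ⇒ negative)
Invert: 0100001011, add 1 → 0100001100 = 268, so the value is -268.
(Equivalently: 756 - 2^10 = 756 - 1024 = -268.)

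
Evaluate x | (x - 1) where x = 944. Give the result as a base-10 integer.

x = 1110110000 = 944
x - 1 = 1110101111
OR    = 1110111111 = 959
(x | (x - 1) sets all bits below the lowest set bit.)

959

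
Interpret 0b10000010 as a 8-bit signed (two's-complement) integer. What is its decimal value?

pattern = 10000010 (MSB is 1 ⇒ negative)
Invert: 01111101, add 1 → 01111110 = 126, so the value is -126.
(Equivalently: 130 - 2^8 = 130 - 256 = -126.)

-126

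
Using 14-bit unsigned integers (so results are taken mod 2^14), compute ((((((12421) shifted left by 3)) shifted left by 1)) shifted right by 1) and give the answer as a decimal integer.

1064

12421 = 11000010000101
→ shifted left by 3 (mod 2^14) → 00010000101000 = 1064
→ shifted left by 1 (mod 2^14) → 00100001010000 = 2128
→ shifted right by 1 → 00010000101000 = 1064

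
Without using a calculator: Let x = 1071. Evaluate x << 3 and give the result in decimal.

8568

1071 = 00010000101111
shift left by 3 → 10000101111000 = 8568
(equivalently, 1071 × 2^3 = 1071 × 8)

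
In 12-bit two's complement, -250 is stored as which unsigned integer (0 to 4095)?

3846

250 in 12 bits: 000011111010
Invert: 111100000101
Add 1:  111100000110 = 3846
(Check: 2^12 - 250 = 4096 - 250 = 3846.)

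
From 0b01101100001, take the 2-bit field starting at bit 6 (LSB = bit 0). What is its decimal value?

v = 01101100001
Shift right by 6: 01101
Mask low 2 bits: 01 = 1

1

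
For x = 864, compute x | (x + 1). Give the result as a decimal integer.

865

x = 1101100000 = 864
x + 1 = 1101100001
OR    = 1101100001 = 865
(x | (x + 1) sets the lowest cleared bit.)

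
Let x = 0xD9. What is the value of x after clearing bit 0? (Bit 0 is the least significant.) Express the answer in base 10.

216

x = 011011001
bit 0 is currently 1; clear it via x & ~(1 << 0) = x & ~1
→ 011011000 = 216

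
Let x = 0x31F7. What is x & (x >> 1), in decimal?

4339

x = 11000111110111 = 12791
x>>1 = 01100011111011
AND  = 01000011110011 = 4339
(x & (x >> 1) has a 1 wherever x has two consecutive 1 bits.)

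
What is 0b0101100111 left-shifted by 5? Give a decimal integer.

11488

x = 00000101100111
shift left by 5 → 10110011100000 = 11488
(equivalently, 359 × 2^5 = 359 × 32)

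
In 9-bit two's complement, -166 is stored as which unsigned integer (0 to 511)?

346

166 in 9 bits: 010100110
Invert: 101011001
Add 1:  101011010 = 346
(Check: 2^9 - 166 = 512 - 166 = 346.)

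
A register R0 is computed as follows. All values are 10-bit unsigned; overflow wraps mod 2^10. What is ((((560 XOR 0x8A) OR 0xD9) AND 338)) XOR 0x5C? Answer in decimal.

560 = 1000110000
0x8A = 0010001010
→ XOR → 1010111010 = 698
0xD9 = 0011011001
→ OR → 1011111011 = 763
338 = 0101010010
→ AND → 0001010010 = 82
0x5C = 0001011100
→ XOR → 0000001110 = 14

14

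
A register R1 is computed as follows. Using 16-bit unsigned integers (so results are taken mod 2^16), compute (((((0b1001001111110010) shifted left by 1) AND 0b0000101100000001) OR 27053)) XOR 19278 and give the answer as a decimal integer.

8419

0b1001001111110010 = 1001001111110010
→ shifted left by 1 (mod 2^16) → 0010011111100100 = 10212
0b0000101100000001 = 0000101100000001
→ AND → 0000001100000000 = 768
27053 = 0110100110101101
→ OR → 0110101110101101 = 27565
19278 = 0100101101001110
→ XOR → 0010000011100011 = 8419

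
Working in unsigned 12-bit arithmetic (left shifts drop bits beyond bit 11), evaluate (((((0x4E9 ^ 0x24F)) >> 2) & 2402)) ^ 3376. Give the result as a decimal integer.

3088

0x4E9 = 010011101001
0x24F = 001001001111
→ ^ → 011010100110 = 1702
→ >> 2 → 000110101001 = 425
2402 = 100101100010
→ & → 000100100000 = 288
3376 = 110100110000
→ ^ → 110000010000 = 3088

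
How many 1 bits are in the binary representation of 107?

5

107 = 1101011
Count the 1s: 1 + 1 + 1 + 1 + 1 = 5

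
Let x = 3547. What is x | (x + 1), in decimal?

3551

x = 110111011011 = 3547
x + 1 = 110111011100
OR    = 110111011111 = 3551
(x | (x + 1) sets the lowest cleared bit.)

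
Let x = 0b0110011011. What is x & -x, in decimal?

1

x = 110011011 = 411
-x (two's complement) = …001100101
AND   = 000000001 = 1
(x & -x isolates the lowest set bit of x.)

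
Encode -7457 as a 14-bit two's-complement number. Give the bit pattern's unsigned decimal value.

8927

7457 in 14 bits: 01110100100001
Invert: 10001011011110
Add 1:  10001011011111 = 8927
(Check: 2^14 - 7457 = 16384 - 7457 = 8927.)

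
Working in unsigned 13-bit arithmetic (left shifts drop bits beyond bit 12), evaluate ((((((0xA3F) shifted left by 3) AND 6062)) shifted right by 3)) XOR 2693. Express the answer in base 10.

2224

0xA3F = 0101000111111
→ shifted left by 3 (mod 2^13) → 1000111111000 = 4600
6062 = 1011110101110
→ AND → 1000110101000 = 4520
→ shifted right by 3 → 0001000110101 = 565
2693 = 0101010000101
→ XOR → 0100010110000 = 2224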